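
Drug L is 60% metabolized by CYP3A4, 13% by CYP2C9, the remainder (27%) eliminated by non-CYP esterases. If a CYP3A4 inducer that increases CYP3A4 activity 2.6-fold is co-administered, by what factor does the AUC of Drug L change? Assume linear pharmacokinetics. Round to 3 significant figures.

The CYP3A4 pathway (60% of clearance) increases to 2.6× activity: 0.6 × 2.6 = 1.56.
CYP2C9 (13%) and the residual 27% are unaffected.
New clearance relative to baseline: 1.56 + 0.13 + 0.27 = 1.96.
AUC is inversely proportional to clearance, so the fold-change is 1 / 1.96 = 0.510.

0.510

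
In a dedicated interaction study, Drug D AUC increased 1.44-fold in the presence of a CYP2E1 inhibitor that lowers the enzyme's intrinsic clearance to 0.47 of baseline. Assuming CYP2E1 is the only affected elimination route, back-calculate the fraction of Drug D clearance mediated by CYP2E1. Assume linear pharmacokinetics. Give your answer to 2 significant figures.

Call the CYP2E1 fraction fm. After the interaction, CL_new/CL_old = fm × 0.47 + (1 − fm).
AUC ratio = 1 / (new CL fraction), so new CL fraction = 1 / 1.44 = 0.6944.
fm × 0.47 + 1 − fm = 0.6944  ⇒  fm × (0.47 − 1) = −0.3056  ⇒  fm = 0.58.

0.58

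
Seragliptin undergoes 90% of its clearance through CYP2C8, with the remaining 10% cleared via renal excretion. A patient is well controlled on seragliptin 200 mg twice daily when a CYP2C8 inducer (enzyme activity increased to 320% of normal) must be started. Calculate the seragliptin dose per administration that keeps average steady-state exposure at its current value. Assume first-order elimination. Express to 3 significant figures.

596 mg

The CYP2C8 pathway (90% of clearance) is boosted to 3.2× activity: 0.9 × 3.2 = 2.88.
Non-CYP routes (10%) are unchanged.
New clearance relative to baseline: 2.88 + 0.1 = 2.98.
To maintain the same steady-state level, dose must scale with clearance: new dose = 200 × 2.98 = 596 mg.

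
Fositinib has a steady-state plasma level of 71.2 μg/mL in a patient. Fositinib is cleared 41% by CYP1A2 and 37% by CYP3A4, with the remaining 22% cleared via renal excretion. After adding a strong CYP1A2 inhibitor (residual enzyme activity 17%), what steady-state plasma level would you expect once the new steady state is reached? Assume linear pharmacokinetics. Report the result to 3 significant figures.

The CYP1A2 pathway (41% of clearance) is reduced to 0.17× activity: 0.41 × 0.17 = 0.0697.
CYP3A4 (37%) and the residual 22% are unaffected.
Relative clearance = 0.0697 + 0.37 + 0.22 = 0.6597.
New steady-state plasma level = baseline ÷ relative clearance = 71.2 / 0.6597 = 108 μg/mL.

108 μg/mL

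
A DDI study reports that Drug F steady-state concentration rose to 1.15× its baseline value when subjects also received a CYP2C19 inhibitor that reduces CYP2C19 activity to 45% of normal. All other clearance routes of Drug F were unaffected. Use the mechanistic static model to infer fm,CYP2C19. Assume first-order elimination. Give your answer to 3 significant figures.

CL'/CL = 1 / 1.15 = 0.8696
0.45·fm + (1 − fm) = 0.8696
fm = (0.8696 − 1) / (0.45 − 1) = 0.237

0.237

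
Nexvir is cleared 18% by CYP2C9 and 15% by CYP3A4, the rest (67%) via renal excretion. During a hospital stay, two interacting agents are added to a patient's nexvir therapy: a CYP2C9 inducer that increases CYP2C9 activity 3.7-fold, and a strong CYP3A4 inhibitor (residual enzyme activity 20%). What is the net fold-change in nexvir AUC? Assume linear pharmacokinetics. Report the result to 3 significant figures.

0.732

CYP2C9: 0.18 × 3.7 = 0.666
CYP3A4: 0.15 × 0.2 = 0.03
Other: 0.67 (unchanged)
CL_new/CL_old = 0.666 + 0.03 + 0.67 = 1.366.
Because AUC varies inversely with clearance, the combined effect is 1 / 1.366 = 0.732.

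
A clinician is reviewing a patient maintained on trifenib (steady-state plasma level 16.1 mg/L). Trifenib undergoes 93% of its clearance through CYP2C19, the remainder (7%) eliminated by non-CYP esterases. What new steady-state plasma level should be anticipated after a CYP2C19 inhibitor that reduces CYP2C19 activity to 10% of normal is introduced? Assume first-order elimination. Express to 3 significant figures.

98.8 mg/L

CYP2C19: 0.93 × 0.1 = 0.093
Other: 0.07 (unchanged)
Relative clearance = 0.093 + 0.07 = 0.163.
New steady-state plasma level = baseline ÷ relative clearance = 16.1 / 0.163 = 98.8 mg/L.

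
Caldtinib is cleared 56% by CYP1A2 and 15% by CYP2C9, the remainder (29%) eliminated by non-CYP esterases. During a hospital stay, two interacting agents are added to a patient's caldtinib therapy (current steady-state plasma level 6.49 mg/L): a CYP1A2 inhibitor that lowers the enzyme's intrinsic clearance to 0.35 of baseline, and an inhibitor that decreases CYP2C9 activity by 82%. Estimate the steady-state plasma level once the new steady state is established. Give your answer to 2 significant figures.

The CYP1A2 pathway (56% of clearance) drops to 0.35× activity: 0.56 × 0.35 = 0.196.
The CYP2C9 pathway (15% of clearance) falls to 0.18× activity: 0.15 × 0.18 = 0.027.
Non-CYP routes (29%) are unchanged.
New clearance relative to baseline: 0.196 + 0.027 + 0.29 = 0.513.
Dividing the baseline by the relative clearance: 6.49 / 0.513 = 13 mg/L.

13 mg/L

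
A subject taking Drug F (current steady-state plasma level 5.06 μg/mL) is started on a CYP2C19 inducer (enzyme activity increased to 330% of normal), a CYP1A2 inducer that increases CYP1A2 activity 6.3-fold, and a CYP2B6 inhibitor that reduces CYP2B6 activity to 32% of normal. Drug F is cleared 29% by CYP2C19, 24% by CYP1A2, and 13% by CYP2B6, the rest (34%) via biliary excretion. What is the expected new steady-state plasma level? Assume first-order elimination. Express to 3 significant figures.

1.78 μg/mL

The CYP2C19 pathway (29% of clearance) rises to 3.3× activity: 0.29 × 3.3 = 0.957.
The CYP1A2 pathway (24% of clearance) rises to 6.3× activity: 0.24 × 6.3 = 1.512.
The CYP2B6 pathway (13% of clearance) is reduced to 0.32× activity: 0.13 × 0.32 = 0.0416.
Non-CYP routes (34%) are unchanged.
Relative clearance = 0.957 + 1.512 + 0.0416 + 0.34 = 2.8506.
Steady-state plasma level ∝ 1/CL: new value = 5.06 / 2.8506 = 1.78 μg/mL.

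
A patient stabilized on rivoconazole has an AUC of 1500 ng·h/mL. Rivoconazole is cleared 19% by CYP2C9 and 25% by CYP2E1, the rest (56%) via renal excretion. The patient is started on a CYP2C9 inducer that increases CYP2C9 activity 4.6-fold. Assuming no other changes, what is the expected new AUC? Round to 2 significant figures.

8.9 × 10² ng·h/mL

The CYP2C9 pathway (19% of clearance) rises to 4.6× activity: 0.19 × 4.6 = 0.874.
CYP2E1 (25%) and the residual 56% are unaffected.
CL_new/CL_old = 0.874 + 0.25 + 0.56 = 1.684.
New AUC = baseline ÷ relative clearance = 1500 / 1.684 = 8.9 × 10² ng·h/mL.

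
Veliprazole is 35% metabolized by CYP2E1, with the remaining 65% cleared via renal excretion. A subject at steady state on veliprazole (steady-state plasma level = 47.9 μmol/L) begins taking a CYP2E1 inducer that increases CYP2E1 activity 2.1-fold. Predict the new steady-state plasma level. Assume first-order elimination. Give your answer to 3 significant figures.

The CYP2E1 pathway (35% of clearance) increases to 2.1× activity: 0.35 × 2.1 = 0.735.
Non-CYP routes (65%) are unchanged.
New clearance relative to baseline: 0.735 + 0.65 = 1.385.
New steady-state plasma level = baseline ÷ relative clearance = 47.9 / 1.385 = 34.6 μmol/L.

34.6 μmol/L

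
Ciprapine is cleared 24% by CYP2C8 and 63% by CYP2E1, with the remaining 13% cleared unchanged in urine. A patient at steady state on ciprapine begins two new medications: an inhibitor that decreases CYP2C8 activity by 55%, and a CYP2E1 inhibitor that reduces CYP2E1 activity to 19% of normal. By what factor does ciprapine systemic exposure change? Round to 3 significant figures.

The CYP2C8 pathway (24% of clearance) drops to 0.45× activity: 0.24 × 0.45 = 0.108.
The CYP2E1 pathway (63% of clearance) falls to 0.19× activity: 0.63 × 0.19 = 0.1197.
The remaining 13% of clearance is unaffected.
Relative clearance = 0.108 + 0.1197 + 0.13 = 0.3577.
Net systemic exposure ratio = 1 / 0.3577 = 2.80.

2.80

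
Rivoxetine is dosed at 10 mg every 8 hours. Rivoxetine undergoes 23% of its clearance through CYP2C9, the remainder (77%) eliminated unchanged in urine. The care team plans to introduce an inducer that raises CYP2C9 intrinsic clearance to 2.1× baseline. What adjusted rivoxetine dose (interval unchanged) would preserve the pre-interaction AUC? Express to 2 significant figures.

CYP2C9: 0.23 × 2.1 = 0.483
Other: 0.77 (unchanged)
CL_new/CL_old = 0.483 + 0.77 = 1.253.
Css,avg = (dose rate)/CL, so holding Css fixed requires dose ∝ CL: 10 × 1.253 = 13 mg.

13 mg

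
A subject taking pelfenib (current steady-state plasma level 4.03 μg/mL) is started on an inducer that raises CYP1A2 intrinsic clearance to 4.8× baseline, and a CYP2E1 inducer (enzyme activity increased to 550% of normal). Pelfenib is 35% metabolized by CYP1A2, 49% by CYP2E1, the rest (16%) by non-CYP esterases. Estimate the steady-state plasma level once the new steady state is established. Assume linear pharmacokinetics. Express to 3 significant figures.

0.889 μg/mL

The CYP1A2 pathway (35% of clearance) is boosted to 4.8× activity: 0.35 × 4.8 = 1.68.
The CYP2E1 pathway (49% of clearance) increases to 5.5× activity: 0.49 × 5.5 = 2.695.
The remaining 16% of clearance is unaffected.
New clearance relative to baseline: 1.68 + 2.695 + 0.16 = 4.535.
Steady-state plasma level ∝ 1/CL: new value = 4.03 / 4.535 = 0.889 μg/mL.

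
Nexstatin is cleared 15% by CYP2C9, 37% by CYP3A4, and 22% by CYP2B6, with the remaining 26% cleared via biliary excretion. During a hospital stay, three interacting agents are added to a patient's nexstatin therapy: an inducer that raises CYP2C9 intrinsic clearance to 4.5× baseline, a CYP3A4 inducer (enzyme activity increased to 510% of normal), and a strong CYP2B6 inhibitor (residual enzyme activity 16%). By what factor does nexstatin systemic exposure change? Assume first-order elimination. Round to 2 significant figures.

0.35

The CYP2C9 pathway (15% of clearance) is boosted to 4.5× activity: 0.15 × 4.5 = 0.675.
The CYP3A4 pathway (37% of clearance) rises to 5.1× activity: 0.37 × 5.1 = 1.887.
The CYP2B6 pathway (22% of clearance) drops to 0.16× activity: 0.22 × 0.16 = 0.0352.
The remaining 26% of clearance is unaffected.
CL_new/CL_old = 0.675 + 1.887 + 0.0352 + 0.26 = 2.8572.
Because systemic exposure varies inversely with clearance, the combined effect is 1 / 2.8572 = 0.35.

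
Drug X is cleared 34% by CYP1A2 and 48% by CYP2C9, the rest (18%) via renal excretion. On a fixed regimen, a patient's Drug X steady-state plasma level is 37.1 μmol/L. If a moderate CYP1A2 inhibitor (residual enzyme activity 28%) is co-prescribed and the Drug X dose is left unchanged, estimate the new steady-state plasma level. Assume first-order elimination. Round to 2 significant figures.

49 μmol/L

The CYP1A2 pathway (34% of clearance) falls to 0.28× activity: 0.34 × 0.28 = 0.0952.
CYP2C9 (48%) and the residual 18% are unaffected.
Relative clearance = 0.0952 + 0.48 + 0.18 = 0.7552.
Steady-state plasma level ∝ 1/CL, so new value = 37.1 / 0.7552 = 49 μmol/L.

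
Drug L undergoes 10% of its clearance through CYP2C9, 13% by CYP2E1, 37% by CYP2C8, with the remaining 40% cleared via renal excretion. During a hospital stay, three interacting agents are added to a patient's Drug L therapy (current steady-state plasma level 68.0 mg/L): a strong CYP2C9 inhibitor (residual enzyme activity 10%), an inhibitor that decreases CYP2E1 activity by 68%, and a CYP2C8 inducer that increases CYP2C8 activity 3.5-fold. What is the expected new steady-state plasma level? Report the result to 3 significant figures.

38.9 mg/L

The CYP2C9 pathway (10% of clearance) falls to 0.1× activity: 0.1 × 0.1 = 0.01.
The CYP2E1 pathway (13% of clearance) drops to 0.32× activity: 0.13 × 0.32 = 0.0416.
The CYP2C8 pathway (37% of clearance) is boosted to 3.5× activity: 0.37 × 3.5 = 1.295.
Non-CYP routes (40%) are unchanged.
CL_new/CL_old = 0.01 + 0.0416 + 1.295 + 0.4 = 1.7466.
Steady-state plasma level ∝ 1/CL: new value = 68.0 / 1.7466 = 38.9 mg/L.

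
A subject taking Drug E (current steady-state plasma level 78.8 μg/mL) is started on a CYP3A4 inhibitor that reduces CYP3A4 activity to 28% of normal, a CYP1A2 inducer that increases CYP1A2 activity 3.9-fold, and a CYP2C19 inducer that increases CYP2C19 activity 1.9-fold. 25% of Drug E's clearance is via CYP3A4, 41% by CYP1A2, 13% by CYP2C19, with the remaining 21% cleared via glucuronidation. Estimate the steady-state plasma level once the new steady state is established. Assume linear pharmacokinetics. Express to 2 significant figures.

CYP3A4: 0.25 × 0.28 = 0.07
CYP1A2: 0.41 × 3.9 = 1.599
CYP2C19: 0.13 × 1.9 = 0.247
Other: 0.21 (unchanged)
CL_new/CL_old = 0.07 + 1.599 + 0.247 + 0.21 = 2.126.
Steady-state plasma level ∝ 1/CL: new value = 78.8 / 2.126 = 37 μg/mL.

37 μg/mL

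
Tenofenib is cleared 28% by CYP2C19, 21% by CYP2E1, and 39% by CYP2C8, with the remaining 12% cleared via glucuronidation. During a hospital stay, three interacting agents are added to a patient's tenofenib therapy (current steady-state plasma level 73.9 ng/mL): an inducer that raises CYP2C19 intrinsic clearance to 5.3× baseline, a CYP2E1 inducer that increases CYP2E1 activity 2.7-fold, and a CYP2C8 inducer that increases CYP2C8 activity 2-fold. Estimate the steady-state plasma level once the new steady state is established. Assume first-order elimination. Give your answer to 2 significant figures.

25 ng/mL

The CYP2C19 pathway (28% of clearance) is boosted to 5.3× activity: 0.28 × 5.3 = 1.484.
The CYP2E1 pathway (21% of clearance) is boosted to 2.7× activity: 0.21 × 2.7 = 0.567.
The CYP2C8 pathway (39% of clearance) rises to 2× activity: 0.39 × 2 = 0.78.
Non-CYP routes (12%) are unchanged.
New clearance relative to baseline: 1.484 + 0.567 + 0.78 + 0.12 = 2.951.
Dividing the baseline by the relative clearance: 73.9 / 2.951 = 25 ng/mL.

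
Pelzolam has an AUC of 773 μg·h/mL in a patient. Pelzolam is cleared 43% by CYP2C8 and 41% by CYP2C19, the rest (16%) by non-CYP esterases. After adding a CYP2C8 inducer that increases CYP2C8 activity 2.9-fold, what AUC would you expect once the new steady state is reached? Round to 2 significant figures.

4.3 × 10² μg·h/mL

CYP2C8: 0.43 × 2.9 = 1.247
CYP2C19: 0.41 (unchanged)
Other: 0.16 (unchanged)
CL_new/CL_old = 1.247 + 0.41 + 0.16 = 1.817.
With dosing unchanged, AUC scales as 1/CL: 773 / 1.817 = 4.3 × 10² μg·h/mL.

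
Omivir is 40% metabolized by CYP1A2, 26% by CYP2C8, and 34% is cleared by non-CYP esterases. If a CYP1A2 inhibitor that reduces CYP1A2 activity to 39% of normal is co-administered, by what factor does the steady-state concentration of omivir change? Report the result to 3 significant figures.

1.32

The CYP1A2 pathway (40% of clearance) falls to 0.39× activity: 0.4 × 0.39 = 0.156.
CYP2C8 (26%) and the residual 34% are unaffected.
New clearance relative to baseline: 0.156 + 0.26 + 0.34 = 0.756.
Since steady-state concentration ∝ 1/CL, the ratio is 1 / 0.756 = 1.32.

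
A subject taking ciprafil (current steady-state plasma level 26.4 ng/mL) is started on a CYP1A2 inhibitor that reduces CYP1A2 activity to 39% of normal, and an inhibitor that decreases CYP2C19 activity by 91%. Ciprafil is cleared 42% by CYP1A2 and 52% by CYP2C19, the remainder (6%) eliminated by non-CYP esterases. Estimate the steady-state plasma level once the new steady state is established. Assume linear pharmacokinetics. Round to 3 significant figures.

The CYP1A2 pathway (42% of clearance) is reduced to 0.39× activity: 0.42 × 0.39 = 0.1638.
The CYP2C19 pathway (52% of clearance) falls to 0.09× activity: 0.52 × 0.09 = 0.0468.
The remaining 6% of clearance is unaffected.
New clearance relative to baseline: 0.1638 + 0.0468 + 0.06 = 0.2706.
New steady-state plasma level = 26.4 / 0.2706 = 97.6 ng/mL (concentration scales inversely with clearance).

97.6 ng/mL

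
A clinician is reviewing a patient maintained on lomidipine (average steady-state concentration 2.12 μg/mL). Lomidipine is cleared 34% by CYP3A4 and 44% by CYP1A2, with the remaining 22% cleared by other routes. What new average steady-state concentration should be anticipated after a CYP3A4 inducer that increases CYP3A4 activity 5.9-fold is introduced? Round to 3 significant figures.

0.795 μg/mL

The CYP3A4 pathway (34% of clearance) is boosted to 5.9× activity: 0.34 × 5.9 = 2.006.
CYP1A2 (44%) and the residual 22% are unaffected.
CL_new/CL_old = 2.006 + 0.44 + 0.22 = 2.666.
Average steady-state concentration ∝ 1/CL, so new value = 2.12 / 2.666 = 0.795 μg/mL.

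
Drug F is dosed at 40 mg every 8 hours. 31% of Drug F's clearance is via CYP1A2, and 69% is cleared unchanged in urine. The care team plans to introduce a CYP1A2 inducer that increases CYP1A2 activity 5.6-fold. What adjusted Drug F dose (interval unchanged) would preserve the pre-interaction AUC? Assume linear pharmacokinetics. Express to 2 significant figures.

The CYP1A2 pathway (31% of clearance) increases to 5.6× activity: 0.31 × 5.6 = 1.736.
The remaining 69% of clearance is unaffected.
CL_new/CL_old = 1.736 + 0.69 = 2.426.
Exposure is unchanged when dose changes in proportion to clearance. New dose = 40 mg × 2.426 = 97 mg.

97 mg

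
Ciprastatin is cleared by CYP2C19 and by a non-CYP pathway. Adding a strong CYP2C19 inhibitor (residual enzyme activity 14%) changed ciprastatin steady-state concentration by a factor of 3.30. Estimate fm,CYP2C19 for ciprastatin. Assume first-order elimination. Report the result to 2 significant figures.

0.81

CL'/CL = 1 / 3.30 = 0.303
0.14·fm + (1 − fm) = 0.303
fm = (0.303 − 1) / (0.14 − 1) = 0.81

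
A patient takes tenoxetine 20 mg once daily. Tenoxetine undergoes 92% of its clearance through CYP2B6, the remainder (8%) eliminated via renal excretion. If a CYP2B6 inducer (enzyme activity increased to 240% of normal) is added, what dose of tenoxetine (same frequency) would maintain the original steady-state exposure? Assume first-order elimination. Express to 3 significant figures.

45.8 mg

The CYP2B6 pathway (92% of clearance) is boosted to 2.4× activity: 0.92 × 2.4 = 2.208.
The remaining 8% of clearance is unaffected.
CL_new/CL_old = 2.208 + 0.08 = 2.288.
To maintain the same steady-state level, dose must scale with clearance: new dose = 20 × 2.288 = 45.8 mg.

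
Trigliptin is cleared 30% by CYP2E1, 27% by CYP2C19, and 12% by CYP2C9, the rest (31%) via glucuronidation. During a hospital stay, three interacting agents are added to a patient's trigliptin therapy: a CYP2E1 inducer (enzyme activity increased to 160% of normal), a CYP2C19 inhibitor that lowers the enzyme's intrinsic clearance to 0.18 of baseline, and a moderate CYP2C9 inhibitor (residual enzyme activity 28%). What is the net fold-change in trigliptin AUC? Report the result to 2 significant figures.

1.1

The CYP2E1 pathway (30% of clearance) is boosted to 1.6× activity: 0.3 × 1.6 = 0.48.
The CYP2C19 pathway (27% of clearance) falls to 0.18× activity: 0.27 × 0.18 = 0.0486.
The CYP2C9 pathway (12% of clearance) drops to 0.28× activity: 0.12 × 0.28 = 0.0336.
Non-CYP routes (31%) are unchanged.
CL_new/CL_old = 0.48 + 0.0486 + 0.0336 + 0.31 = 0.8722.
Net AUC ratio = 1 / 0.8722 = 1.1.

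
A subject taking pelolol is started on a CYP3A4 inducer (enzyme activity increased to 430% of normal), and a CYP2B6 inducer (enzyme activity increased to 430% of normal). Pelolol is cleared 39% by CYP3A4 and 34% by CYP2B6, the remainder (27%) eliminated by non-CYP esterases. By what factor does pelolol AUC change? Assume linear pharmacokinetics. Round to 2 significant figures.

The CYP3A4 pathway (39% of clearance) is boosted to 4.3× activity: 0.39 × 4.3 = 1.677.
The CYP2B6 pathway (34% of clearance) rises to 4.3× activity: 0.34 × 4.3 = 1.462.
The remaining 27% of clearance is unaffected.
CL_new/CL_old = 1.677 + 1.462 + 0.27 = 3.409.
Because AUC varies inversely with clearance, the combined effect is 1 / 3.409 = 0.29.

0.29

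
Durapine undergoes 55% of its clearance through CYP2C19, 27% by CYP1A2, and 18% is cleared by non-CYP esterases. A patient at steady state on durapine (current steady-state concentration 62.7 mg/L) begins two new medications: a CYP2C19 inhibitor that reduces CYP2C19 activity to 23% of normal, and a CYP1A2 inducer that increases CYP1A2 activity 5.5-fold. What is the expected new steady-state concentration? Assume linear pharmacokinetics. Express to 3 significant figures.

35.0 mg/L

The CYP2C19 pathway (55% of clearance) drops to 0.23× activity: 0.55 × 0.23 = 0.1265.
The CYP1A2 pathway (27% of clearance) rises to 5.5× activity: 0.27 × 5.5 = 1.485.
The remaining 18% of clearance is unaffected.
CL_new/CL_old = 0.1265 + 1.485 + 0.18 = 1.7915.
Dividing the baseline by the relative clearance: 62.7 / 1.7915 = 35.0 mg/L.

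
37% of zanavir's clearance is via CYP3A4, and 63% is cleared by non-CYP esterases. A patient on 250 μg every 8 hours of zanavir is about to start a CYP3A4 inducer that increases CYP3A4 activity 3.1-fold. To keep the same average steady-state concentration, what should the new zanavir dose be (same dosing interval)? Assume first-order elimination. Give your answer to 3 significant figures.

444 μg

The CYP3A4 pathway (37% of clearance) increases to 3.1× activity: 0.37 × 3.1 = 1.147.
Non-CYP routes (63%) are unchanged.
CL_new/CL_old = 1.147 + 0.63 = 1.777.
Exposure is unchanged when dose changes in proportion to clearance. New dose = 250 μg × 1.777 = 444 μg.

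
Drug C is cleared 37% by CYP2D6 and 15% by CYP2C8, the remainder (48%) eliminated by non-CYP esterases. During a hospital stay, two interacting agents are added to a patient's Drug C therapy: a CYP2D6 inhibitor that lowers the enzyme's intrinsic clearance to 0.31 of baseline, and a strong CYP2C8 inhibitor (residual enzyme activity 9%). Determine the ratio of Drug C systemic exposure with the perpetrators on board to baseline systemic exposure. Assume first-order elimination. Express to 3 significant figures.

The CYP2D6 pathway (37% of clearance) falls to 0.31× activity: 0.37 × 0.31 = 0.1147.
The CYP2C8 pathway (15% of clearance) is reduced to 0.09× activity: 0.15 × 0.09 = 0.0135.
Non-CYP routes (48%) are unchanged.
Relative clearance = 0.1147 + 0.0135 + 0.48 = 0.6082.
Net systemic exposure ratio = 1 / 0.6082 = 1.64.

1.64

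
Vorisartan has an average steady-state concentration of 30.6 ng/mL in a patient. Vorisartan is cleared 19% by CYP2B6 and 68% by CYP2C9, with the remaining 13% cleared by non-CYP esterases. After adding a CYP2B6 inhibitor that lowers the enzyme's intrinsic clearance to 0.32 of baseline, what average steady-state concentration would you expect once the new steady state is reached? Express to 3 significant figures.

35.1 ng/mL

CYP2B6: 0.19 × 0.32 = 0.0608
CYP2C9: 0.68 (unchanged)
Other: 0.13 (unchanged)
Relative clearance = 0.0608 + 0.68 + 0.13 = 0.8708.
New average steady-state concentration = baseline ÷ relative clearance = 30.6 / 0.8708 = 35.1 ng/mL.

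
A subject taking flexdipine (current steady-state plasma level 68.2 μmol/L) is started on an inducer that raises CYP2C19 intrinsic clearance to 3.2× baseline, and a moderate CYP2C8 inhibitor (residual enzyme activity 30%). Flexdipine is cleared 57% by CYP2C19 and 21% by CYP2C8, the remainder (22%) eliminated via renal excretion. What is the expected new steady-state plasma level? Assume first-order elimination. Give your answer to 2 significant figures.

CYP2C19: 0.57 × 3.2 = 1.824
CYP2C8: 0.21 × 0.3 = 0.063
Other: 0.22 (unchanged)
Relative clearance = 1.824 + 0.063 + 0.22 = 2.107.
Dividing the baseline by the relative clearance: 68.2 / 2.107 = 32 μmol/L.

32 μmol/L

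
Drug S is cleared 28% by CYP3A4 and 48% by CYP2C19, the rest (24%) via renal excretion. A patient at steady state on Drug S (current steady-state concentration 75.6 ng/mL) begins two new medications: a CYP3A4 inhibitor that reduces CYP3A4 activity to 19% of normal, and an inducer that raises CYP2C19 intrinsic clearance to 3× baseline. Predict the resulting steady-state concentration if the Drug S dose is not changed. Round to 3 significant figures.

CYP3A4: 0.28 × 0.19 = 0.0532
CYP2C19: 0.48 × 3 = 1.44
Other: 0.24 (unchanged)
New clearance relative to baseline: 0.0532 + 1.44 + 0.24 = 1.7332.
Dividing the baseline by the relative clearance: 75.6 / 1.7332 = 43.6 ng/mL.

43.6 ng/mL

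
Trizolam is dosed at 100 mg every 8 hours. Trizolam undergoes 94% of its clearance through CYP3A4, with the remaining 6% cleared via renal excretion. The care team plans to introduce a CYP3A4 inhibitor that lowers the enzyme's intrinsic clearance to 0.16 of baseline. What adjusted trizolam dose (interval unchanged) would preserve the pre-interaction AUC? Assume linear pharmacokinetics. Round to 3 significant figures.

The CYP3A4 pathway (94% of clearance) is reduced to 0.16× activity: 0.94 × 0.16 = 0.1504.
The remaining 6% of clearance is unaffected.
New clearance relative to baseline: 0.1504 + 0.06 = 0.2104.
Css,avg = (dose rate)/CL, so holding Css fixed requires dose ∝ CL: 100 × 0.2104 = 21.0 mg.

21.0 mg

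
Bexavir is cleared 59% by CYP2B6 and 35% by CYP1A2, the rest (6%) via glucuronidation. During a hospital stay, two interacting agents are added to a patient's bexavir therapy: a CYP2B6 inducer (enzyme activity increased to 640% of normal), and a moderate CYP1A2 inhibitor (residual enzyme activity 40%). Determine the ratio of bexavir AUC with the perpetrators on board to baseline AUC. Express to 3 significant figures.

0.252

The CYP2B6 pathway (59% of clearance) is boosted to 6.4× activity: 0.59 × 6.4 = 3.776.
The CYP1A2 pathway (35% of clearance) falls to 0.4× activity: 0.35 × 0.4 = 0.14.
The remaining 6% of clearance is unaffected.
CL_new/CL_old = 3.776 + 0.14 + 0.06 = 3.976.
Net AUC ratio = 1 / 3.976 = 0.252.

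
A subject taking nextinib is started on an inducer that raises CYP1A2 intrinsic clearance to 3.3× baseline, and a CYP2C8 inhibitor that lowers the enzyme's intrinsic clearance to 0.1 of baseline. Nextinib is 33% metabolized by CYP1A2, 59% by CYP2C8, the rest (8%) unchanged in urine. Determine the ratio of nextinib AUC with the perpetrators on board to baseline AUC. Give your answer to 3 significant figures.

The CYP1A2 pathway (33% of clearance) rises to 3.3× activity: 0.33 × 3.3 = 1.089.
The CYP2C8 pathway (59% of clearance) is reduced to 0.1× activity: 0.59 × 0.1 = 0.059.
The remaining 8% of clearance is unaffected.
CL_new/CL_old = 1.089 + 0.059 + 0.08 = 1.228.
Because AUC varies inversely with clearance, the combined effect is 1 / 1.228 = 0.814.

0.814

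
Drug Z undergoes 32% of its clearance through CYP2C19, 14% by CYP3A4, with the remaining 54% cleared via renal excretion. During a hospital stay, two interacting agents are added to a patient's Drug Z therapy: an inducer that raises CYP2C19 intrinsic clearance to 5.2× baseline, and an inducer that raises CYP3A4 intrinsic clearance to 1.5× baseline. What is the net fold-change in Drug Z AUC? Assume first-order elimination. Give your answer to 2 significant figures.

CYP2C19: 0.32 × 5.2 = 1.664
CYP3A4: 0.14 × 1.5 = 0.21
Other: 0.54 (unchanged)
Relative clearance = 1.664 + 0.21 + 0.54 = 2.414.
Net AUC ratio = 1 / 2.414 = 0.41.

0.41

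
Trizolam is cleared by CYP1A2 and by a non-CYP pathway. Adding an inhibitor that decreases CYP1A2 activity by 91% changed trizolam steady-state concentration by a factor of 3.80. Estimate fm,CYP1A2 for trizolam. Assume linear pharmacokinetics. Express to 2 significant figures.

0.81

Write x for the fraction cleared via CYP1A2. The observed steady-state concentration change means clearance fell to 1/3.80 = 0.2632 of baseline.
Only the CYP1A2 route changed, so 0.2632 = x·0.09 + (1 − x), giving x = 0.81.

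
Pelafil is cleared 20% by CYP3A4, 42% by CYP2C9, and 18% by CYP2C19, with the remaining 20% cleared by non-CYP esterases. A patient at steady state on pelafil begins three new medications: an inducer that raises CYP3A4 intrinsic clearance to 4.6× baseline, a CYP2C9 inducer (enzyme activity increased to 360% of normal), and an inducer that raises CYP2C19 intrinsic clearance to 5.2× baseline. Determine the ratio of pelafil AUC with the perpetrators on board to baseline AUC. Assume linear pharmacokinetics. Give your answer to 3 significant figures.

The CYP3A4 pathway (20% of clearance) is boosted to 4.6× activity: 0.2 × 4.6 = 0.92.
The CYP2C9 pathway (42% of clearance) increases to 3.6× activity: 0.42 × 3.6 = 1.512.
The CYP2C19 pathway (18% of clearance) increases to 5.2× activity: 0.18 × 5.2 = 0.936.
Non-CYP routes (20%) are unchanged.
Relative clearance = 0.92 + 1.512 + 0.936 + 0.2 = 3.568.
Net AUC ratio = 1 / 3.568 = 0.280.

0.280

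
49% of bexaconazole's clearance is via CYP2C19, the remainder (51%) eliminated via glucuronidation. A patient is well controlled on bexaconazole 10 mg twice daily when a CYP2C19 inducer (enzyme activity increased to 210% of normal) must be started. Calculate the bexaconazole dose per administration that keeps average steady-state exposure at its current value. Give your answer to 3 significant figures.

The CYP2C19 pathway (49% of clearance) increases to 2.1× activity: 0.49 × 2.1 = 1.029.
The remaining 51% of clearance is unaffected.
CL_new/CL_old = 1.029 + 0.51 = 1.539.
Css,avg = (dose rate)/CL, so holding Css fixed requires dose ∝ CL: 10 × 1.539 = 15.4 mg.

15.4 mg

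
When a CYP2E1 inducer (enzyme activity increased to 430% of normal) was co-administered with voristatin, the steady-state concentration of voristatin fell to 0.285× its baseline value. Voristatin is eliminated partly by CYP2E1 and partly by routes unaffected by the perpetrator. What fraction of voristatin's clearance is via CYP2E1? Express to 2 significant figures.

0.76

Write x for the fraction cleared via CYP2E1. The observed steady-state concentration change means clearance rose to 1/0.285 = 3.509 of baseline.
Only the CYP2E1 route changed, so 3.509 = x·4.3 + (1 − x), giving x = 0.76.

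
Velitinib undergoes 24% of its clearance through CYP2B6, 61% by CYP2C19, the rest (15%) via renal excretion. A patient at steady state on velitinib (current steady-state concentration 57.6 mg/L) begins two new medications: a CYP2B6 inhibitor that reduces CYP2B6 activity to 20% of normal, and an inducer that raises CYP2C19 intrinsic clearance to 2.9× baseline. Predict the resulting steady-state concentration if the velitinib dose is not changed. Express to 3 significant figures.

29.3 mg/L

The CYP2B6 pathway (24% of clearance) is reduced to 0.2× activity: 0.24 × 0.2 = 0.048.
The CYP2C19 pathway (61% of clearance) increases to 2.9× activity: 0.61 × 2.9 = 1.769.
The remaining 15% of clearance is unaffected.
New clearance relative to baseline: 0.048 + 1.769 + 0.15 = 1.967.
New steady-state concentration = 57.6 / 1.967 = 29.3 mg/L (concentration scales inversely with clearance).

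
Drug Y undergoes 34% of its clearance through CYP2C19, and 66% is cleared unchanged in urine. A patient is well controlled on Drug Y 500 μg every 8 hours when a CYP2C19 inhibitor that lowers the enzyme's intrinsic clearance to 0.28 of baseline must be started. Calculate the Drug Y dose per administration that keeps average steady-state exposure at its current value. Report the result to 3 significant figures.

378 μg

CYP2C19: 0.34 × 0.28 = 0.0952
Other: 0.66 (unchanged)
CL_new/CL_old = 0.0952 + 0.66 = 0.7552.
To maintain the same steady-state level, dose must scale with clearance: new dose = 500 × 0.7552 = 378 μg.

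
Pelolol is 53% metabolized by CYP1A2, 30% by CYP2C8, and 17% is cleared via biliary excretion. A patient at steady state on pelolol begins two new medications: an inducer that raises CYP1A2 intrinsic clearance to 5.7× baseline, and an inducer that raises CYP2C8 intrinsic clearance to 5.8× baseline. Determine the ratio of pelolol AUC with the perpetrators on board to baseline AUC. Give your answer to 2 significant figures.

0.20

The CYP1A2 pathway (53% of clearance) rises to 5.7× activity: 0.53 × 5.7 = 3.021.
The CYP2C8 pathway (30% of clearance) is boosted to 5.8× activity: 0.3 × 5.8 = 1.74.
The remaining 17% of clearance is unaffected.
Relative clearance = 3.021 + 1.74 + 0.17 = 4.931.
Net AUC ratio = 1 / 4.931 = 0.20.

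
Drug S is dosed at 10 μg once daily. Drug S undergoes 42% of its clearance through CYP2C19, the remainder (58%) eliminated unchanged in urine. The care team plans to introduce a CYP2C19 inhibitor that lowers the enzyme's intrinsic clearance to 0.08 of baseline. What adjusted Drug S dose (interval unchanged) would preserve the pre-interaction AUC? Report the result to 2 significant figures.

The CYP2C19 pathway (42% of clearance) drops to 0.08× activity: 0.42 × 0.08 = 0.0336.
The remaining 58% of clearance is unaffected.
New clearance relative to baseline: 0.0336 + 0.58 = 0.6136.
Css,avg = (dose rate)/CL, so holding Css fixed requires dose ∝ CL: 10 × 0.6136 = 6.1 μg.

6.1 μg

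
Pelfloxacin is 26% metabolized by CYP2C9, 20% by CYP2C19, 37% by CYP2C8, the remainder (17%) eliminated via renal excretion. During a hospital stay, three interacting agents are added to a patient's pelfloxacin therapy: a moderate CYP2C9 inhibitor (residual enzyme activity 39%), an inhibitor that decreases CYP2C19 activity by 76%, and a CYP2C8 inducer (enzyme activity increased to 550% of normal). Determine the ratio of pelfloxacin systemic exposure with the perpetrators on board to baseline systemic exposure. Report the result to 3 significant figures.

CYP2C9: 0.26 × 0.39 = 0.1014
CYP2C19: 0.2 × 0.24 = 0.048
CYP2C8: 0.37 × 5.5 = 2.035
Other: 0.17 (unchanged)
New clearance relative to baseline: 0.1014 + 0.048 + 2.035 + 0.17 = 2.3544.
Systemic exposure ∝ 1/CL: fold-change = 1 / 2.3544 = 0.425.

0.425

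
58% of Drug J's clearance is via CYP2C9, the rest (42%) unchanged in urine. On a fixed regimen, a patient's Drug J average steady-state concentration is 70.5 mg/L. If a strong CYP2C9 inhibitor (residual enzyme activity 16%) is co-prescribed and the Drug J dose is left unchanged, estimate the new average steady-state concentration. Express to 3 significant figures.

The CYP2C9 pathway (58% of clearance) falls to 0.16× activity: 0.58 × 0.16 = 0.0928.
The remaining 42% of clearance is unaffected.
New clearance relative to baseline: 0.0928 + 0.42 = 0.5128.
New average steady-state concentration = baseline ÷ relative clearance = 70.5 / 0.5128 = 137 mg/L.

137 mg/L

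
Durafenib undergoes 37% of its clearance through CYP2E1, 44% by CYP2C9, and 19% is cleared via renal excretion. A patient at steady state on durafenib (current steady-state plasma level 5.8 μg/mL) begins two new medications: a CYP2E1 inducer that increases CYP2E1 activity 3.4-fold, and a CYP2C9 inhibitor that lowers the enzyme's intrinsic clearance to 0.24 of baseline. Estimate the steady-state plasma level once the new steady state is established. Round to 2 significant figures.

3.7 μg/mL

CYP2E1: 0.37 × 3.4 = 1.258
CYP2C9: 0.44 × 0.24 = 0.1056
Other: 0.19 (unchanged)
Relative clearance = 1.258 + 0.1056 + 0.19 = 1.5536.
New steady-state plasma level = 5.8 / 1.5536 = 3.7 μg/mL (concentration scales inversely with clearance).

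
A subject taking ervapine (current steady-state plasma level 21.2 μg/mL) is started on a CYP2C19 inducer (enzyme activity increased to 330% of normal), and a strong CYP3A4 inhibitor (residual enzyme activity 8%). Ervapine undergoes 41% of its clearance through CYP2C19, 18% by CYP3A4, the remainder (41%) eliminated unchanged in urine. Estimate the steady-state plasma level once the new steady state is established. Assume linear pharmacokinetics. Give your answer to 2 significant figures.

The CYP2C19 pathway (41% of clearance) is boosted to 3.3× activity: 0.41 × 3.3 = 1.353.
The CYP3A4 pathway (18% of clearance) falls to 0.08× activity: 0.18 × 0.08 = 0.0144.
The remaining 41% of clearance is unaffected.
CL_new/CL_old = 1.353 + 0.0144 + 0.41 = 1.7774.
New steady-state plasma level = 21.2 / 1.7774 = 12 μg/mL (concentration scales inversely with clearance).

12 μg/mL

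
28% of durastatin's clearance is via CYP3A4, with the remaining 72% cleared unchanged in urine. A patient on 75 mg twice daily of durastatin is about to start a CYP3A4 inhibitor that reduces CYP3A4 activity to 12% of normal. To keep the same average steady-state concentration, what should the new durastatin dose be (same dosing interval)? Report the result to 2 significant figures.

57 mg

CYP3A4: 0.28 × 0.12 = 0.0336
Other: 0.72 (unchanged)
CL_new/CL_old = 0.0336 + 0.72 = 0.7536.
To maintain the same steady-state level, dose must scale with clearance: new dose = 75 × 0.7536 = 57 mg.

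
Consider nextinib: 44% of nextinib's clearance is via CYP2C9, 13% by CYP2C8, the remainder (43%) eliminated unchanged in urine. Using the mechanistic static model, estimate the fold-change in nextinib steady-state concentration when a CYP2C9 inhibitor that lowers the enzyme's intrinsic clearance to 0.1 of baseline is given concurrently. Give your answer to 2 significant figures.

1.7

The CYP2C9 pathway (44% of clearance) drops to 0.1× activity: 0.44 × 0.1 = 0.044.
CYP2C8 (13%) and the residual 43% are unaffected.
New clearance relative to baseline: 0.044 + 0.13 + 0.43 = 0.604.
Steady-state concentration is inversely proportional to clearance, so the fold-change is 1 / 0.604 = 1.7.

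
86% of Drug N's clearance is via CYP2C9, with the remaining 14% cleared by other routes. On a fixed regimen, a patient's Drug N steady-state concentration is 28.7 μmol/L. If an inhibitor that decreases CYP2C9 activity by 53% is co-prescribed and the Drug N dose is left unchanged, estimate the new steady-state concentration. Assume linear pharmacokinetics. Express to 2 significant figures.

53 μmol/L

The CYP2C9 pathway (86% of clearance) is reduced to 0.47× activity: 0.86 × 0.47 = 0.4042.
Non-CYP routes (14%) are unchanged.
New clearance relative to baseline: 0.4042 + 0.14 = 0.5442.
New steady-state concentration = baseline ÷ relative clearance = 28.7 / 0.5442 = 53 μmol/L.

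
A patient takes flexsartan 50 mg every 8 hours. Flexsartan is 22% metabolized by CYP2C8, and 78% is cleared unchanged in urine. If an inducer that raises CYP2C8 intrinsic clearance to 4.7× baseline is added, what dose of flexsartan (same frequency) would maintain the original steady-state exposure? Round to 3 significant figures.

CYP2C8: 0.22 × 4.7 = 1.034
Other: 0.78 (unchanged)
New clearance relative to baseline: 1.034 + 0.78 = 1.814.
Exposure is unchanged when dose changes in proportion to clearance. New dose = 50 mg × 1.814 = 90.7 mg.

90.7 mg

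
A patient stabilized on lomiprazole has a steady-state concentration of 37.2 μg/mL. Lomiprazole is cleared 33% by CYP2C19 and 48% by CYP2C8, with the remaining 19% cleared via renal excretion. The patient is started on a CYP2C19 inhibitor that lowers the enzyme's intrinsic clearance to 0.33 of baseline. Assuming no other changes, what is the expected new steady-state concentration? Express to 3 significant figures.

CYP2C19: 0.33 × 0.33 = 0.1089
CYP2C8: 0.48 (unchanged)
Other: 0.19 (unchanged)
CL_new/CL_old = 0.1089 + 0.48 + 0.19 = 0.7789.
With dosing unchanged, steady-state concentration scales as 1/CL: 37.2 / 0.7789 = 47.8 μg/mL.

47.8 μg/mL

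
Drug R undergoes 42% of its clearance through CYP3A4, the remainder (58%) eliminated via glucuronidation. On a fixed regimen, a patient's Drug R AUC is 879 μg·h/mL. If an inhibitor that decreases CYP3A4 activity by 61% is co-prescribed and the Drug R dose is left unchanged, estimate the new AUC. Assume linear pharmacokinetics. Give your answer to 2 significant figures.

1.2 × 10³ μg·h/mL

CYP3A4: 0.42 × 0.39 = 0.1638
Other: 0.58 (unchanged)
New clearance relative to baseline: 0.1638 + 0.58 = 0.7438.
New AUC = baseline ÷ relative clearance = 879 / 0.7438 = 1.2 × 10³ μg·h/mL.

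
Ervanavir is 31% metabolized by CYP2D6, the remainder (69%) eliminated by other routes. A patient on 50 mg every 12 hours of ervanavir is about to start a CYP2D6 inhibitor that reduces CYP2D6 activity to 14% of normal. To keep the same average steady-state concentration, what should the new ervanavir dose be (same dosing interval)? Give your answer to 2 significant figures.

37 mg

The CYP2D6 pathway (31% of clearance) drops to 0.14× activity: 0.31 × 0.14 = 0.0434.
The remaining 69% of clearance is unaffected.
New clearance relative to baseline: 0.0434 + 0.69 = 0.7334.
To maintain the same steady-state level, dose must scale with clearance: new dose = 50 × 0.7334 = 37 mg.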